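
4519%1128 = 7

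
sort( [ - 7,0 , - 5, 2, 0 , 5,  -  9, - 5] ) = [-9, - 7, - 5, - 5,0, 0, 2, 5 ] 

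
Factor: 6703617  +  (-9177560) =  - 2473943 = - 2473943^1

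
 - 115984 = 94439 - 210423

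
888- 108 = 780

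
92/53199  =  4/2313 = 0.00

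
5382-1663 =3719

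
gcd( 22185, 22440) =255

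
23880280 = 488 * 48935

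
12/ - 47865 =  - 1 + 15951/15955 = - 0.00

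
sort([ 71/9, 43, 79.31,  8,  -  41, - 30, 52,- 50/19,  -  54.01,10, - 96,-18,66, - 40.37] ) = [  -  96,  -  54.01,  -  41, - 40.37,-30,  -  18,-50/19 , 71/9 , 8,10,43,52,66,79.31]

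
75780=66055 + 9725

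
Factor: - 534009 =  - 3^1*7^1 * 59^1*431^1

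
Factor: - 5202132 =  - 2^2*3^1*13^1* 33347^1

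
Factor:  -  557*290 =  - 161530= -2^1 * 5^1*29^1*557^1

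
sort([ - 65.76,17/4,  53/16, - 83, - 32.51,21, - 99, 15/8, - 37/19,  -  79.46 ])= [  -  99, - 83, -79.46, - 65.76,-32.51, - 37/19, 15/8,  53/16, 17/4,  21 ] 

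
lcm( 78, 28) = 1092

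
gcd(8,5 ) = 1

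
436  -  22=414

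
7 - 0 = 7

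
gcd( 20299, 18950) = 1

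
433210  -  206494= 226716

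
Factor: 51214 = 2^1 * 29^1*883^1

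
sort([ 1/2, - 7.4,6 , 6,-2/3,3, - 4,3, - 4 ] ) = [-7.4, - 4,-4,  -  2/3,1/2,  3,3, 6,6]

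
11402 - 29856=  - 18454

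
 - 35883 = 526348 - 562231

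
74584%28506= 17572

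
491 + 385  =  876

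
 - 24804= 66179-90983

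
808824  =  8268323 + -7459499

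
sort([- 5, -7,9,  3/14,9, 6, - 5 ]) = [ - 7,-5, - 5, 3/14,  6,9,  9 ] 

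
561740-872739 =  - 310999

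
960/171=5 + 35/57 = 5.61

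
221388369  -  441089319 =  - 219700950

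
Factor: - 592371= -3^2*13^1*61^1*83^1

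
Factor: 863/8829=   3^(-4 ) * 109^ (- 1 )  *  863^1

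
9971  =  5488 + 4483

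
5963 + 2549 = 8512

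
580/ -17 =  - 35 + 15/17 = -34.12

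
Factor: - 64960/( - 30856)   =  2^3*5^1 *19^ ( - 1 )  =  40/19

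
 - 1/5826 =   -  1/5826 = -0.00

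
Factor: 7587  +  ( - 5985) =1602 = 2^1*3^2*89^1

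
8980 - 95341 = - 86361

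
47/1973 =47/1973 = 0.02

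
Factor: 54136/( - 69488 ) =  - 67/86 = -2^( - 1)*43^(- 1)*67^1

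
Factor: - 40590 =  - 2^1 * 3^2*5^1*11^1*41^1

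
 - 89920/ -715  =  125+ 109/143 = 125.76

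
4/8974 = 2/4487 = 0.00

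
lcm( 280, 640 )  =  4480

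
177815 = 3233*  55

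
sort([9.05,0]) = [0,  9.05]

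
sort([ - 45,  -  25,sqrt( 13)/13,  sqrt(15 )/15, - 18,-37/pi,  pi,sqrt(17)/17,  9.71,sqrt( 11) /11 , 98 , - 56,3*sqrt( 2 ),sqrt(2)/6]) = [ - 56,-45, - 25, - 18, - 37/pi,sqrt(2) /6,sqrt(17)/17, sqrt(15 ) /15,sqrt( 13 )/13, sqrt( 11 ) /11, pi, 3*sqrt( 2 ),9.71,98 ]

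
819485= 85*9641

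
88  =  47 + 41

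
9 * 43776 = 393984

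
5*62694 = 313470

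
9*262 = 2358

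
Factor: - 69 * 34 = - 2346= - 2^1 * 3^1*17^1*23^1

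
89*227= 20203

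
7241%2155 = 776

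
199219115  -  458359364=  - 259140249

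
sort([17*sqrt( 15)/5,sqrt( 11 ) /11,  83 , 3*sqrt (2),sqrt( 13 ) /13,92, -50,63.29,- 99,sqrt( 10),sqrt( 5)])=[-99,-50,sqrt( 13)/13, sqrt( 11) /11 , sqrt( 5),  sqrt( 10),3*sqrt (2), 17*sqrt(15)/5,63.29, 83,  92 ] 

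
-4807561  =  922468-5730029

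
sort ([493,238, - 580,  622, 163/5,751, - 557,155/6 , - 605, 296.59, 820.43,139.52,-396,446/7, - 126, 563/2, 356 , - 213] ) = [ - 605,-580, - 557, - 396,-213, - 126, 155/6,163/5, 446/7, 139.52,238 , 563/2, 296.59, 356, 493, 622, 751,820.43]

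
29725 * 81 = 2407725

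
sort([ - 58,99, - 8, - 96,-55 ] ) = [ - 96 ,  -  58, - 55, - 8, 99] 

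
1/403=1/403  =  0.00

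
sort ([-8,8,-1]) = [ - 8, - 1, 8]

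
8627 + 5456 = 14083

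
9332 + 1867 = 11199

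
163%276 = 163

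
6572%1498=580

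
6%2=0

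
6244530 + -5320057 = 924473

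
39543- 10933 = 28610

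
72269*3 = 216807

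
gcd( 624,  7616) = 16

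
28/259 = 4/37 = 0.11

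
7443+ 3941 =11384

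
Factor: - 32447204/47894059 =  - 2^2 * 23^1*31^2 * 73^ ( - 1 ) * 367^1 * 443^ ( - 1)*1481^( - 1 ) 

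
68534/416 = 164 + 155/208  =  164.75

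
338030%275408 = 62622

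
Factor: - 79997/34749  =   - 3^ (-5 )*11^( - 1)*13^(-1 )*79997^1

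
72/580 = 18/145 = 0.12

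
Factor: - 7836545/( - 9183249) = 3^ ( - 2)*5^1*47^1 * 33347^1*1020361^( - 1)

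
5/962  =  5/962 = 0.01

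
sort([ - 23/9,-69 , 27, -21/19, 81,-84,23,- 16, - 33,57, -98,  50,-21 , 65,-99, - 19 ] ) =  [  -  99, - 98,  -  84, - 69, -33, - 21, - 19,  -  16, - 23/9,-21/19,23,27,50, 57,65,  81]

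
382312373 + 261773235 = 644085608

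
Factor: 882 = 2^1 * 3^2 * 7^2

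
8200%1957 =372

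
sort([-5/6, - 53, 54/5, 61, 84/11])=[  -  53,  -  5/6, 84/11, 54/5, 61 ] 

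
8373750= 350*23925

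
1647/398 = 4+ 55/398 = 4.14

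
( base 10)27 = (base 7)36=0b11011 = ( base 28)r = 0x1b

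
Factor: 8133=3^1*2711^1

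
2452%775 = 127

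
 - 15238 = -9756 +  - 5482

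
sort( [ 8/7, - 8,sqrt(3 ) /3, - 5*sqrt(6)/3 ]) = [ - 8, - 5*sqrt( 6 ) /3, sqrt (3) /3,8/7] 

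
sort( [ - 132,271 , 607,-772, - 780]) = [ - 780, - 772, - 132,271, 607] 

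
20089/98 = 20089/98=204.99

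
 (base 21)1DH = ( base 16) 2db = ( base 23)18i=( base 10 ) 731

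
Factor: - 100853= - 100853^1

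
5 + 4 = 9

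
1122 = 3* 374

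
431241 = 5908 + 425333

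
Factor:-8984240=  - 2^4 * 5^1*112303^1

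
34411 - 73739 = -39328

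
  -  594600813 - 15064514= -609665327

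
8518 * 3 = 25554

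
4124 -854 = 3270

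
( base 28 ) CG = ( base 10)352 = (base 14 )1b2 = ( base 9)431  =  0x160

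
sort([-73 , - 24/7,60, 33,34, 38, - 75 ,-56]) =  [ - 75,-73, - 56,-24/7,33, 34, 38, 60]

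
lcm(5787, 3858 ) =11574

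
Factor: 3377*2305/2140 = 1556797/428 = 2^( - 2 ) *11^1 * 107^( - 1 )*307^1*461^1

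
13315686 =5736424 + 7579262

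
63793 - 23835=39958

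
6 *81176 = 487056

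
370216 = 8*46277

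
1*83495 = 83495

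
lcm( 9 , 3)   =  9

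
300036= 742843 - 442807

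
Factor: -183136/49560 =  -388/105 =- 2^2*3^( - 1)* 5^( - 1) * 7^ ( - 1 )*97^1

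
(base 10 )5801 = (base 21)d35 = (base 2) 1011010101001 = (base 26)8F3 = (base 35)4PQ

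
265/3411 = 265/3411 =0.08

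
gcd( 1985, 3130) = 5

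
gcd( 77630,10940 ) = 10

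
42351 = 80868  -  38517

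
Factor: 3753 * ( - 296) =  - 1110888 = - 2^3*3^3 * 37^1 * 139^1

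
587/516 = 587/516 = 1.14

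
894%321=252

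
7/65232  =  7/65232= 0.00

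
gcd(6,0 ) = 6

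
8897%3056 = 2785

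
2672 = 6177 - 3505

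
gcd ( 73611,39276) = 9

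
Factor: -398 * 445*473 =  - 83773030 = - 2^1*5^1*11^1*43^1 *89^1*199^1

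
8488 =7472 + 1016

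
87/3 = 29= 29.00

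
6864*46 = 315744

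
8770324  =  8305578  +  464746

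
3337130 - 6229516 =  - 2892386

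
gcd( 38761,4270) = 1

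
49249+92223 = 141472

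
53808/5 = 53808/5 = 10761.60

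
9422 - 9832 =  - 410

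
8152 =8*1019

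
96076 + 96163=192239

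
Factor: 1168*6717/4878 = 2^3*3^( - 1 )*73^1*271^( - 1)*2239^1 = 1307576/813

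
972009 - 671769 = 300240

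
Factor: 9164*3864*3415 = 2^5*3^1*5^1*7^1*23^1 * 29^1*79^1 * 683^1 = 120924111840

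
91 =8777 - 8686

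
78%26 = 0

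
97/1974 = 97/1974 = 0.05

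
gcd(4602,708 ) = 354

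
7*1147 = 8029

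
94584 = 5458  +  89126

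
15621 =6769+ 8852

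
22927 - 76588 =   -  53661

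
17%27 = 17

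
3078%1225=628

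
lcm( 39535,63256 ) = 316280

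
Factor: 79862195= 5^1*7^1 * 2281777^1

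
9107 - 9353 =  - 246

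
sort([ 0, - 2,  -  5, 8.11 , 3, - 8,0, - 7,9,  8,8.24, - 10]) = [-10, - 8 , - 7, - 5, -2,0,0, 3 , 8, 8.11, 8.24 , 9] 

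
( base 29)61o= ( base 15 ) 179e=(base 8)11753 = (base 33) 4mh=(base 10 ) 5099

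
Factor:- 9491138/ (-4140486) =4745569/2070243=   3^ ( - 2)*7^( - 1)*17^( - 1 )*71^1*89^1*751^1*1933^( - 1) 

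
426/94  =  4 + 25/47 = 4.53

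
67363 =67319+44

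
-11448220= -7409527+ -4038693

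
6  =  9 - 3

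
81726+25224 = 106950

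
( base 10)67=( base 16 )43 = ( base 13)52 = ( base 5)232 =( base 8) 103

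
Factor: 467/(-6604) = -2^(-2)*13^( - 1 )* 127^( - 1)*467^1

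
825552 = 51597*16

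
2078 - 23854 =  - 21776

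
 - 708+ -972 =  - 1680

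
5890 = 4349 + 1541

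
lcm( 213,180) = 12780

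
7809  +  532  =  8341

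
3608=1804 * 2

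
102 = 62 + 40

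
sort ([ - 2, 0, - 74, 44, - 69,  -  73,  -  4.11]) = [ - 74 ,-73, - 69, - 4.11, - 2, 0,44 ]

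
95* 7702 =731690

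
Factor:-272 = -2^4*17^1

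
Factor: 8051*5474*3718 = 163856624932=2^2*7^1*11^1*13^2*17^1*23^1*83^1 * 97^1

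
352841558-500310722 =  - 147469164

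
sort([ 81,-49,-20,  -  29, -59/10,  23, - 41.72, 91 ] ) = [ - 49, - 41.72, - 29,-20, - 59/10 , 23,81, 91]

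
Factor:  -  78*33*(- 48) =123552 = 2^5*3^3* 11^1*13^1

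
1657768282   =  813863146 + 843905136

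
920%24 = 8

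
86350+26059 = 112409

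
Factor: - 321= -3^1*107^1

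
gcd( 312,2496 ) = 312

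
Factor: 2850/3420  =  5/6 = 2^( - 1 )*3^(-1)*5^1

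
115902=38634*3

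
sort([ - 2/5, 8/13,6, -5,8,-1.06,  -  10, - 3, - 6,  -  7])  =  [ - 10 , - 7, - 6 , - 5, - 3, - 1.06, - 2/5,8/13, 6, 8]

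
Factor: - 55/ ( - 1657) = 5^1 * 11^1 * 1657^( - 1) 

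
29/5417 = 29/5417  =  0.01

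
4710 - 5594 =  - 884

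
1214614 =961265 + 253349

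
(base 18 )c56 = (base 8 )7620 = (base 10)3984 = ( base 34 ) 3F6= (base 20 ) 9j4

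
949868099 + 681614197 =1631482296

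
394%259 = 135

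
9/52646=9/52646=0.00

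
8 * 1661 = 13288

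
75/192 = 25/64  =  0.39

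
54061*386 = 20867546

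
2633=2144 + 489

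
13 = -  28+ 41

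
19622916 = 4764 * 4119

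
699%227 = 18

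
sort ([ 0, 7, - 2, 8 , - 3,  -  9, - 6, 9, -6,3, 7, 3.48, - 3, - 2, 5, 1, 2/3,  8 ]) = [ - 9, - 6, - 6,-3, - 3, - 2, - 2 , 0, 2/3, 1, 3,3.48,5,7, 7,8,8,9] 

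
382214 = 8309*46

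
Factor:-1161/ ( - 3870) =3/10 = 2^( -1 )*3^1*5^( - 1)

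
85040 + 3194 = 88234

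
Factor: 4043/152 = 2^( - 3 )*13^1* 19^(-1 )*311^1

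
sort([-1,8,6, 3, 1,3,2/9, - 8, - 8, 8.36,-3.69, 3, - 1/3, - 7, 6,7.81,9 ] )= [ - 8, - 8,  -  7,-3.69, - 1, - 1/3, 2/9, 1,  3, 3, 3, 6,6, 7.81, 8 , 8.36,9] 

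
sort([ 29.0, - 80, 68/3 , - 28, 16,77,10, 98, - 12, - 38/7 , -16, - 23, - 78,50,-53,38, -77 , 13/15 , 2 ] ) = [ - 80, - 78,- 77 ,-53,- 28, - 23, -16, - 12 ,- 38/7, 13/15, 2,10, 16,  68/3,29.0,38 , 50, 77,98 ] 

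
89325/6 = 29775/2 = 14887.50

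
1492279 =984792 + 507487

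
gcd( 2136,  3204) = 1068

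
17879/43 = 415 + 34/43  =  415.79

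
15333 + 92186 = 107519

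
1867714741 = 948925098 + 918789643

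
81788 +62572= 144360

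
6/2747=6/2747 = 0.00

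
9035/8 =1129 + 3/8 = 1129.38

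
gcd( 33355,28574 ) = 7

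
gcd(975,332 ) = 1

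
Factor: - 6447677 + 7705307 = 1257630   =  2^1*3^1*5^1*11^1*37^1 * 103^1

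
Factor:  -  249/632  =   - 2^( - 3)*3^1*79^( - 1 )*83^1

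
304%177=127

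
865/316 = 865/316= 2.74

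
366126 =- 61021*(  -  6 ) 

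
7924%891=796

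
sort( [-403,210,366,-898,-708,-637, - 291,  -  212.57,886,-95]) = [  -  898 ,-708, - 637, - 403, - 291, - 212.57,-95,210, 366, 886] 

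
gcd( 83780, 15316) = 4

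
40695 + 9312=50007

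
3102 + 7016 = 10118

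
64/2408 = 8/301=0.03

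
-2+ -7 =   -  9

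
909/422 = 909/422 = 2.15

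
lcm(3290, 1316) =6580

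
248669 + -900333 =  - 651664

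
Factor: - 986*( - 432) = 2^5 * 3^3*17^1*29^1 = 425952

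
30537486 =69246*441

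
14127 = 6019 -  - 8108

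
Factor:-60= -2^2*3^1*5^1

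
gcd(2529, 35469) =9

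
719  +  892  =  1611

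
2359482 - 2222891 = 136591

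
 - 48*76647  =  - 3679056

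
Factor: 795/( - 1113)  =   - 5/7 = - 5^1  *7^( - 1) 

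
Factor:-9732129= - 3^1*11^1*41^1*7193^1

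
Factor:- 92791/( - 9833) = 9833^( - 1) *92791^1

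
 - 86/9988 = -1  +  4951/4994 =- 0.01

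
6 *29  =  174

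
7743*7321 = 56686503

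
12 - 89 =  - 77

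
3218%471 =392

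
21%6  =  3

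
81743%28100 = 25543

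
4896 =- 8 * ( - 612) 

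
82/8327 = 82/8327 = 0.01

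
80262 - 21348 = 58914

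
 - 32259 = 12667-44926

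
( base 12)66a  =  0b1110110010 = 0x3b2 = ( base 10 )946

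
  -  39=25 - 64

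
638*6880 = 4389440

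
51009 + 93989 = 144998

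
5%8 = 5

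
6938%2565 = 1808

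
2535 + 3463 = 5998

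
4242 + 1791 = 6033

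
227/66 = 3 + 29/66 = 3.44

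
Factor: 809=809^1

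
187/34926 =187/34926  =  0.01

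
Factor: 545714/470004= 272857/235002 = 2^( - 1)*3^( - 1 )*13^1*53^ ( - 1)*139^1*151^1*739^(- 1 )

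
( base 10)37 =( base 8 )45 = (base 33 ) 14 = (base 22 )1f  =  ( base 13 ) 2b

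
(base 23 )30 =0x45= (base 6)153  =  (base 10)69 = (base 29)2B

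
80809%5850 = 4759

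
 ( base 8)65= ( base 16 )35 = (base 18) 2h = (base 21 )2b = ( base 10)53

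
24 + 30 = 54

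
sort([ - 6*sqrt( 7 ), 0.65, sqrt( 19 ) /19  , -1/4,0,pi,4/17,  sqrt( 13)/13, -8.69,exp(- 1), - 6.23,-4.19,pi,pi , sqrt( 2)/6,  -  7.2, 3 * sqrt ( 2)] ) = [-6 * sqrt(7 ), - 8.69,- 7.2, - 6.23,- 4.19 , - 1/4,0, sqrt( 19)/19,4/17,sqrt ( 2)/6, sqrt(13 )/13,exp( -1 ) , 0.65, pi , pi,pi, 3* sqrt( 2 )] 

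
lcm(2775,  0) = 0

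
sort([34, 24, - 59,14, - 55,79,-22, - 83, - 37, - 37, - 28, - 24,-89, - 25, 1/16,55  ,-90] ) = [ - 90, - 89, - 83, - 59, - 55, - 37, - 37, - 28, - 25 , - 24, - 22,1/16,14, 24, 34,55,79 ] 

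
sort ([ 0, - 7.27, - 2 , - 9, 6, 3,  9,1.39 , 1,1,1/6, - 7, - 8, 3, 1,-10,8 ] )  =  [ - 10, - 9,-8, - 7.27 , - 7, - 2,0, 1/6,1,1, 1, 1.39,3 , 3,6, 8,9]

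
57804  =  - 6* ( - 9634) 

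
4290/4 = 1072 + 1/2 =1072.50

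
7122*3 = 21366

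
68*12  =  816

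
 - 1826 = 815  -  2641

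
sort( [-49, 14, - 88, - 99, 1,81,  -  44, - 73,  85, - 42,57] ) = [ - 99, - 88 , - 73,-49, - 44, - 42,1,14 , 57 , 81, 85 ]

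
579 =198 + 381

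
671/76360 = 671/76360=0.01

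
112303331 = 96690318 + 15613013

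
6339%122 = 117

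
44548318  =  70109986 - 25561668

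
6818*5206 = 35494508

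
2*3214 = 6428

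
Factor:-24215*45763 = -5^1*29^1* 167^1*45763^1=- 1108151045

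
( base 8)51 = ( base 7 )56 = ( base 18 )25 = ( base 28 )1d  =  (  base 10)41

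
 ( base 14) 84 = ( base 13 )8C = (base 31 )3N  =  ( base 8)164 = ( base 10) 116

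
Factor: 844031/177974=2^(- 1 )* 53^( - 1 )*73^( - 1 )*36697^1 = 36697/7738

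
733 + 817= 1550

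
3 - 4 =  - 1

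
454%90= 4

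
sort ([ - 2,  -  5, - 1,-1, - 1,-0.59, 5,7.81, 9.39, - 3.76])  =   [ - 5, - 3.76,-2 , -1, - 1, - 1, - 0.59, 5, 7.81,  9.39]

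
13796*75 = 1034700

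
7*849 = 5943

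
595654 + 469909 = 1065563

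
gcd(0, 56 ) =56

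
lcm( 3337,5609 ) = 263623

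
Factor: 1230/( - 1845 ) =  - 2/3 = - 2^1*3^( - 1)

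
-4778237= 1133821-5912058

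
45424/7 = 45424/7= 6489.14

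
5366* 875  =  4695250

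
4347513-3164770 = 1182743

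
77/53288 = 77/53288 = 0.00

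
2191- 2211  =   - 20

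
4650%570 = 90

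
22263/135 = 7421/45 =164.91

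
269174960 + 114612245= 383787205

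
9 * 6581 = 59229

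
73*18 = 1314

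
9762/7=9762/7 = 1394.57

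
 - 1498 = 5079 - 6577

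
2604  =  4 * 651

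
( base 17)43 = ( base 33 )25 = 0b1000111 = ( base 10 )71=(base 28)2f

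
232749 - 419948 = -187199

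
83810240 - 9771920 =74038320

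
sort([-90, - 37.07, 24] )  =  [ - 90, - 37.07 , 24]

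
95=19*5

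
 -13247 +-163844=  - 177091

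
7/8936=7/8936 = 0.00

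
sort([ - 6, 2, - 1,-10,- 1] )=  [  -  10, - 6, - 1,-1,2 ]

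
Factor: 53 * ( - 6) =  - 2^1*3^1*53^1 = -318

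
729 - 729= 0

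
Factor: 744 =2^3*3^1 * 31^1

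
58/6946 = 29/3473 = 0.01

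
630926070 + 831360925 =1462286995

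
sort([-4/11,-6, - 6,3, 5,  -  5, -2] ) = [-6,- 6, - 5,  -  2,- 4/11,3,5]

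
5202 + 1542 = 6744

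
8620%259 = 73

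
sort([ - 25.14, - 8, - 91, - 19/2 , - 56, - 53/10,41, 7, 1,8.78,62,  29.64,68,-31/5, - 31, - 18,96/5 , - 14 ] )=[ - 91,-56, -31  ,-25.14,-18, - 14, - 19/2, - 8,  -  31/5, - 53/10, 1,7,  8.78,96/5 , 29.64,41, 62,68] 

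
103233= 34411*3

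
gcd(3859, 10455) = 17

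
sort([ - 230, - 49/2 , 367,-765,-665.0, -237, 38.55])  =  [  -  765, -665.0, - 237,  -  230, - 49/2, 38.55, 367 ] 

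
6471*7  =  45297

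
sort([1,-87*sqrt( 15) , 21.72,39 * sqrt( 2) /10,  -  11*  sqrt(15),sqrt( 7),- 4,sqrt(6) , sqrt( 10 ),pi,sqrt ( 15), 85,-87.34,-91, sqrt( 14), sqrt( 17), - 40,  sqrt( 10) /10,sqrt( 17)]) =[ - 87*sqrt( 15),-91,-87.34, -11 * sqrt( 15),-40, - 4, sqrt( 10) /10,1,sqrt(6),sqrt ( 7), pi,sqrt (10 ), sqrt( 14 ), sqrt(15), sqrt( 17),sqrt ( 17 ),39*sqrt( 2)/10,21.72,  85]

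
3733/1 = 3733=3733.00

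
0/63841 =0=0.00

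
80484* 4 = 321936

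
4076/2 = 2038 = 2038.00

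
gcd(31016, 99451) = 1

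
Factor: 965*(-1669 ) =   -  1610585 = - 5^1*193^1*1669^1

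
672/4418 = 336/2209 = 0.15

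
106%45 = 16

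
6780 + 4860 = 11640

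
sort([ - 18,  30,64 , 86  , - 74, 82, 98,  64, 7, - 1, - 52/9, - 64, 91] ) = [ - 74,  -  64, - 18, - 52/9 , - 1, 7,30, 64, 64, 82, 86,91, 98]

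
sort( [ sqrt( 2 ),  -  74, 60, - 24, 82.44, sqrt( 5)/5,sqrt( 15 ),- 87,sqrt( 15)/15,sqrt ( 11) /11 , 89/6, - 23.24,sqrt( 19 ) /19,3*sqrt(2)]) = [ - 87, - 74  , - 24,-23.24, sqrt( 19)/19,sqrt( 15)/15,sqrt( 11)/11, sqrt(5 )/5,sqrt( 2 ),sqrt( 15),  3*sqrt( 2),  89/6,60, 82.44 ] 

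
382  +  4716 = 5098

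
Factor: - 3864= -2^3*3^1*7^1*23^1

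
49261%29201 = 20060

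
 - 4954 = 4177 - 9131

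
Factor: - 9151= - 9151^1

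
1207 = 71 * 17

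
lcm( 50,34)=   850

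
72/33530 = 36/16765  =  0.00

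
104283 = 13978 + 90305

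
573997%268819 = 36359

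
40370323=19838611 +20531712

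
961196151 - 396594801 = 564601350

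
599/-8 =-75 + 1/8 =- 74.88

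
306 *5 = 1530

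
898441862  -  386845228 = 511596634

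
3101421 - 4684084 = - 1582663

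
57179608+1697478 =58877086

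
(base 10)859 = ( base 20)22J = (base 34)P9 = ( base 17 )2g9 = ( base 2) 1101011011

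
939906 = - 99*( - 9494)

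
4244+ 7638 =11882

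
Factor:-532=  - 2^2*7^1*19^1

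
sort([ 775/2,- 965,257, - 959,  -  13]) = [ - 965, - 959, - 13, 257,775/2]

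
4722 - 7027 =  - 2305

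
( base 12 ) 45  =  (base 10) 53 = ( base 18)2H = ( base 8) 65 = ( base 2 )110101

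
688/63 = 10 + 58/63 = 10.92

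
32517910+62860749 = 95378659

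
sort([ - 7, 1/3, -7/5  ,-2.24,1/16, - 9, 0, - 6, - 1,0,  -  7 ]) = [  -  9,-7,-7, - 6, - 2.24,-7/5, - 1,0, 0 , 1/16,  1/3]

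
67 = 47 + 20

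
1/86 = 1/86 = 0.01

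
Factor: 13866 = 2^1*3^1*2311^1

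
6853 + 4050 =10903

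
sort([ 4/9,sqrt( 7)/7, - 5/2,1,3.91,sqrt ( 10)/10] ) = [ - 5/2,sqrt( 10 ) /10,sqrt( 7)/7, 4/9, 1, 3.91]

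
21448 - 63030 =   -  41582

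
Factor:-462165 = -3^1*5^1*11^1 * 2801^1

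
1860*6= 11160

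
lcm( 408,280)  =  14280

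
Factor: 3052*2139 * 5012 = 32719478736 = 2^4*3^1*7^2*23^1*31^1* 109^1  *179^1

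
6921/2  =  3460 + 1/2 = 3460.50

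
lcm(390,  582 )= 37830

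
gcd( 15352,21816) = 808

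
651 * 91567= 59610117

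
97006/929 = 104 + 390/929 = 104.42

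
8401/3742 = 8401/3742 = 2.25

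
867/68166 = 289/22722 = 0.01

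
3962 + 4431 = 8393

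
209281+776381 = 985662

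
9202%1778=312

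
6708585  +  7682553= 14391138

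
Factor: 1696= 2^5*53^1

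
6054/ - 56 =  -109 + 25/28 = - 108.11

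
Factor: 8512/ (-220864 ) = -17^(-1)*19^1 * 29^( - 1)  =  -19/493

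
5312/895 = 5312/895 = 5.94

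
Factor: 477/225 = 5^ ( - 2)*53^1 = 53/25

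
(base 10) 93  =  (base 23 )41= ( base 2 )1011101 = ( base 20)4d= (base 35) 2n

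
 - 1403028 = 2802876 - 4205904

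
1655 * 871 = 1441505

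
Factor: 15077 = 15077^1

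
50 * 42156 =2107800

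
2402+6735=9137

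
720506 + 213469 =933975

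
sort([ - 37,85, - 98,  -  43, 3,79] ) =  [ - 98, - 43, - 37, 3 , 79, 85]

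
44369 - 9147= 35222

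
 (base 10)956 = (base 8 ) 1674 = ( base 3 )1022102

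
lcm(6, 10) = 30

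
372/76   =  93/19=4.89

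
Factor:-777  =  -3^1*  7^1*37^1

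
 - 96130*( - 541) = 52006330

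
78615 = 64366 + 14249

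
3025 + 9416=12441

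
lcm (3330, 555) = 3330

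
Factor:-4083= -3^1*1361^1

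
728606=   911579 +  - 182973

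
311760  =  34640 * 9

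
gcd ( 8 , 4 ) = 4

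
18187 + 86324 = 104511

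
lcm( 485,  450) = 43650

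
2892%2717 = 175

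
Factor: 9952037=9952037^1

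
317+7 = 324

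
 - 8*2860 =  - 22880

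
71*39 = 2769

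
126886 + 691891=818777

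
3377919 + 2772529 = 6150448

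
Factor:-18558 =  - 2^1*3^2*1031^1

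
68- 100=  -32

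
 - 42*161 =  - 6762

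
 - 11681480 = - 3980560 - 7700920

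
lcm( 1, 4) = 4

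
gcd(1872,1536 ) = 48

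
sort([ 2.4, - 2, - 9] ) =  [ -9, - 2, 2.4 ] 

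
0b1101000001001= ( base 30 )7c5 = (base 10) 6665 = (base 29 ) 7qo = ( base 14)2601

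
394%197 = 0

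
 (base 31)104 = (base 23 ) 1IM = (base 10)965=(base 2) 1111000101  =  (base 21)23K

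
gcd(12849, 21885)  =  3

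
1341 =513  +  828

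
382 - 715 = - 333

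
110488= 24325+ 86163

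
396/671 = 36/61 = 0.59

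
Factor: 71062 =2^1*35531^1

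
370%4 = 2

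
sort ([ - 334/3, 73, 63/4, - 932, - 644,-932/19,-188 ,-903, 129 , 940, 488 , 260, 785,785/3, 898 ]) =[-932, - 903, -644,- 188, - 334/3,-932/19,63/4, 73, 129,  260, 785/3, 488, 785, 898,940]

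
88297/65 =88297/65 = 1358.42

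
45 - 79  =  - 34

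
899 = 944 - 45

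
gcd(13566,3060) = 102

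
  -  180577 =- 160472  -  20105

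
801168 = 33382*24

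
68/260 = 17/65 = 0.26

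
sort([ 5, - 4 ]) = [  -  4, 5]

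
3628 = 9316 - 5688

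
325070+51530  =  376600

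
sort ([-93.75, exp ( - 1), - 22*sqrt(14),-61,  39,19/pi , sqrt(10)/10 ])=[-93.75,-22*sqrt( 14),-61,sqrt( 10)/10,exp( - 1),  19/pi,39]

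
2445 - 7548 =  - 5103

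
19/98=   19/98=0.19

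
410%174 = 62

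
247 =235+12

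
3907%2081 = 1826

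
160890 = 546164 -385274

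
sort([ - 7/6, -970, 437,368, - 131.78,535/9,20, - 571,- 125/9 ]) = [  -  970,-571,  -  131.78,-125/9,-7/6 , 20,535/9, 368,437 ]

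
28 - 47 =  - 19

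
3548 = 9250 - 5702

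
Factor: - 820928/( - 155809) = 2^6* 101^1* 127^1 * 155809^(- 1)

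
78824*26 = 2049424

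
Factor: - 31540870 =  - 2^1*5^1*131^1*24077^1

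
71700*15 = 1075500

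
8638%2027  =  530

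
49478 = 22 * 2249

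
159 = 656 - 497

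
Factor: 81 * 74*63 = 377622=2^1*3^6*7^1*37^1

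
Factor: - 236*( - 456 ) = 107616 = 2^5 * 3^1*19^1*59^1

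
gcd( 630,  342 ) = 18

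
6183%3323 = 2860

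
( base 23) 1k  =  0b101011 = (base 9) 47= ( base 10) 43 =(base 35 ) 18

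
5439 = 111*49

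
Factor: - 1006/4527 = -2^1*3^( - 2 ) = - 2/9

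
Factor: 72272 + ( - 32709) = 39563^1= 39563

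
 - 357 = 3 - 360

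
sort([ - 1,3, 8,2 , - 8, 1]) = [  -  8, - 1, 1,2, 3, 8 ]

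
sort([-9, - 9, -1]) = [ - 9, - 9 ,-1 ]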